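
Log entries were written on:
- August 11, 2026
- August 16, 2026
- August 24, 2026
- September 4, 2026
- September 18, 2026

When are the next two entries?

October 5, 2026; October 25, 2026

Intervals are 5, 8, 11, 14 days — an arithmetic progression with common difference 3.
Next gap: 17 days. September 18, 2026 + 17 days = October 5, 2026.
Next gap: 20 days. October 5, 2026 + 20 days = October 25, 2026.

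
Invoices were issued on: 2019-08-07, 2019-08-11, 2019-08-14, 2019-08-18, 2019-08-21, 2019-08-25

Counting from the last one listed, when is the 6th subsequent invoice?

Gaps: 4, 3, 4, 3, 4 days — not constant, but cyclic with period 2.
The events fall on every Wednesday and Sunday.
Next Wednesday: 2019-08-28.
The following Sunday is 2019-09-01.
Next Wednesday: 2019-09-04.
Next Sunday: 2019-09-08.
Next Wednesday: 2019-09-11.
The following Sunday is 2019-09-15.

2019-09-15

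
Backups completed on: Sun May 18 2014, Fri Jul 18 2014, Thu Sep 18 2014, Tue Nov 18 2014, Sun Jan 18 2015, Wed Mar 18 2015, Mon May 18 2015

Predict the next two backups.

The day-of-month is always 18 (61, 62, 61, 61, 59, 61 days between events).
So this recurs on the 18th of every 2 months.
Next: July 2015 → Sat Jul 18 2015.
September 2015: Fri Sep 18 2015.

Sat Jul 18 2015, Fri Sep 18 2015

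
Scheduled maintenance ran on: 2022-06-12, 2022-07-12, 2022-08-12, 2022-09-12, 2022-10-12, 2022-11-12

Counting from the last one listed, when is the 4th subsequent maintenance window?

Gaps: 30, 31, 31, 30, 31 days — not constant. Every event is on the 12th of the month.
Pattern: the 12th of each month.
December 2022: 2022-12-12.
Next: January 2023 → 2023-01-12.
Next: February 2023 → 2023-02-12.
Next: March 2023 → 2023-03-12.

2023-03-12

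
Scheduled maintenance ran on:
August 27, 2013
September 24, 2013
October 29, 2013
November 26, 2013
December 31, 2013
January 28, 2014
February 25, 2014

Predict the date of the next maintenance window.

All Tuesdays; the gaps (28, 35, 28, 35, 28, 28) vary with month length.
This is the last Tuesday of each month.
Last Tuesday of March 2014: March 25, 2014.

March 25, 2014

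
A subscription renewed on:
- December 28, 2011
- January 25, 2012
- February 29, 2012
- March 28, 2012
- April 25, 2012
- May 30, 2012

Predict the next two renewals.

These are Wednesdays with 28, 35, 28, 28, 35-day gaps.
Each is the final Wednesday of its month — February 29, 2012 is past the 28th, so '4th Wednesday' doesn't fit.
Last Wednesday of June 2012: June 27, 2012.
July 2012 ends with Wednesday July 25, 2012.

June 27, 2012; July 25, 2012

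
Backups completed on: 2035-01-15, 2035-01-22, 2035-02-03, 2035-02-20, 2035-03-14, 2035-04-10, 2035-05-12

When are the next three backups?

The spacing grows by 5 each time: 7, 12, 17, 22, 27, 32 days.
Next gap: 37 days. 2035-05-12 + 37 days = 2035-06-18.
Next gap: 42 days. 2035-06-18 + 42 days = 2035-07-30.
Next gap: 47 days. 2035-07-30 + 47 days = 2035-09-15.

2035-06-18, 2035-07-30, 2035-09-15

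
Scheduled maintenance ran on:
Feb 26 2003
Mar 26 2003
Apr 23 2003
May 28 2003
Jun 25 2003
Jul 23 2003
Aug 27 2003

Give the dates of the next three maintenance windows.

These are Wednesdays at 28- or 35-day spacing (28, 28, 35, 28, 28, 35).
The pattern: 4th Wednesday of the month.
4th Wednesday of September 2003: Sep 24 2003.
October 2003 — 4th Wednesday is Oct 22 2003.
November 2003 — 4th Wednesday is Nov 26 2003.

Sep 24 2003, Oct 22 2003, Nov 26 2003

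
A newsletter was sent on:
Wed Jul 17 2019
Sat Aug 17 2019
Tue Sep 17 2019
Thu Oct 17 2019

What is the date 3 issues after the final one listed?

The day-of-month is always 17 (31, 31, 30 days between events).
So this recurs on the 17th of each month.
Next: November 2019 → Sun Nov 17 2019.
December 2019: Tue Dec 17 2019.
January 2020: Fri Jan 17 2020.

Fri Jan 17 2020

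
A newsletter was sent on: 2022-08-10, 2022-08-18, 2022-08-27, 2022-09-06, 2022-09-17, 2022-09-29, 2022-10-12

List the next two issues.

The spacing grows by 1 each time: 8, 9, 10, 11, 12, 13 days.
Next gap: 14 days. 2022-10-12 + 14 days = 2022-10-26.
Next gap: 15 days. 2022-10-26 + 15 days = 2022-11-10.

2022-10-26, 2022-11-10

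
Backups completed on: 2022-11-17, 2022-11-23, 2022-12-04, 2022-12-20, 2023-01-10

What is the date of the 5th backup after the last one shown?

Gaps: 6, 11, 16, 21 days — each gap is 5 larger than the previous one.
Next gap: 26 days. 2023-01-10 + 26 days = 2023-02-05.
Next gap: 31 days. 2023-02-05 + 31 days = 2023-03-08.
Next gap: 36 days. 2023-03-08 + 36 days = 2023-04-13.
Next gap: 41 days. 2023-04-13 + 41 days = 2023-05-24.
Next gap: 46 days. 2023-05-24 + 46 days = 2023-07-09.

2023-07-09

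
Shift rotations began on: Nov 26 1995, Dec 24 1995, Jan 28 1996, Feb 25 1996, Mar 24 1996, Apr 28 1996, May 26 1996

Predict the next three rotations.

All dates are Sundays, 28, 35, 28, 28, 35, 28 days apart.
Specifically, the 4th Sunday of each month.
June 1996 — 4th Sunday is Jun 23 1996.
4th Sunday of July 1996: Jul 28 1996.
4th Sunday of August 1996: Aug 25 1996.

Jun 23 1996, Jul 28 1996, Aug 25 1996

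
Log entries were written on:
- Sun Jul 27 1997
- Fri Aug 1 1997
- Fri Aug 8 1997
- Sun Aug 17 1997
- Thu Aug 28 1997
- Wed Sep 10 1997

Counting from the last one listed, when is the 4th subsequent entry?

Intervals are 5, 7, 9, 11, 13 days — an arithmetic progression with common difference 2.
Next gap: 15 days. Wed Sep 10 1997 + 15 days = Thu Sep 25 1997.
Next gap: 17 days. Thu Sep 25 1997 + 17 days = Sun Oct 12 1997.
Next gap: 19 days. Sun Oct 12 1997 + 19 days = Fri Oct 31 1997.
Next gap: 21 days. Fri Oct 31 1997 + 21 days = Fri Nov 21 1997.

Fri Nov 21 1997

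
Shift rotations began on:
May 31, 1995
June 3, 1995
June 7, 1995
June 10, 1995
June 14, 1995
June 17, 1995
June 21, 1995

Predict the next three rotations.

The gap pattern 3, 4, 3, 4, 3, 4 repeats every 2 events.
These are the Wednesdays and Saturdays of each week.
The following Saturday is June 24, 1995.
Next Wednesday: June 28, 1995.
Next Saturday: July 1, 1995.

June 24, 1995; June 28, 1995; July 1, 1995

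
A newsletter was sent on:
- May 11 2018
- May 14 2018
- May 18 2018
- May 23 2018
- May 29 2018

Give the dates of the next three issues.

Gaps: 3, 4, 5, 6 days — each gap is 1 larger than the previous one.
Next gap: 7 days. May 29 2018 + 7 days = Jun 5 2018.
Next gap: 8 days. Jun 5 2018 + 8 days = Jun 13 2018.
Next gap: 9 days. Jun 13 2018 + 9 days = Jun 22 2018.

Jun 5 2018, Jun 13 2018, Jun 22 2018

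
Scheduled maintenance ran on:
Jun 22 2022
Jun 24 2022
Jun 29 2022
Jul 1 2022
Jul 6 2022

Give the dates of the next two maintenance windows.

Every event lands on a Wednesday or Friday (gaps cycle 2, 5, 2, 5).
So the schedule is: every Wednesday and Friday.
Next Friday: Jul 8 2022.
The following Wednesday is Jul 13 2022.

Jul 8 2022, Jul 13 2022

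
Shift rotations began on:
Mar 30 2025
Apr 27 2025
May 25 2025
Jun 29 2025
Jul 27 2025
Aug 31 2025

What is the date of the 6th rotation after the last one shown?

These are Sundays with 28, 28, 35, 28, 35-day gaps.
Each is the final Sunday of its month — Mar 30 2025 is past the 28th, so '4th Sunday' doesn't fit.
Last Sunday of September 2025: Sep 28 2025.
October 2025 ends with Sunday Oct 26 2025.
Last Sunday of November 2025: Nov 30 2025.
Last Sunday of December 2025: Dec 28 2025.
January 2026 ends with Sunday Jan 25 2026.
February 2026 ends with Sunday Feb 22 2026.

Feb 22 2026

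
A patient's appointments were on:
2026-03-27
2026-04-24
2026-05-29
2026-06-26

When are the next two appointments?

Every date is a Friday; gaps 28, 35, 28 days.
Each is the last Friday of its month (at least one falls on the 29th or later, ruling out '4th Friday').
Last Friday of July 2026: 2026-07-31.
Last Friday of August 2026: 2026-08-28.

2026-07-31, 2026-08-28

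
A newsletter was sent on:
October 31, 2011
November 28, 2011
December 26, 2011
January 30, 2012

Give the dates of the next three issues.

These are Mondays with 28, 28, 35-day gaps.
Each is the final Monday of its month — October 31, 2011 is past the 28th, so '4th Monday' doesn't fit.
Last Monday of February 2012: February 27, 2012.
March 2012 ends with Monday March 26, 2012.
Last Monday of April 2012: April 30, 2012.

February 27, 2012; March 26, 2012; April 30, 2012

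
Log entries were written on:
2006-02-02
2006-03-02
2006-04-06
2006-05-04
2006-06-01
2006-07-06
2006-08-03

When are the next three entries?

Gaps: 28, 35, 28, 28, 35, 28 days — a mix of 28 and 35. Every date is a Thursday.
Each is the 1st Thursday of its month.
1st Thursday of September 2006: 2006-09-07.
October 2006 — 1st Thursday is 2006-10-05.
1st Thursday of November 2006: 2006-11-02.

2006-09-07, 2006-10-05, 2006-11-02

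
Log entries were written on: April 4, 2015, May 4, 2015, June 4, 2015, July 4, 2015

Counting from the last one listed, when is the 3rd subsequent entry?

The day-of-month is always 4 (30, 31, 30 days between events).
So this recurs on the 4th of each month.
August 2015: August 4, 2015.
September 2015: September 4, 2015.
October 2015: October 4, 2015.

October 4, 2015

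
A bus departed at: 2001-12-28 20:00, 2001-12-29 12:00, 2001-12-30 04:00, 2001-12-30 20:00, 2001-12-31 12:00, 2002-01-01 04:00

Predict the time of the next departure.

2002-01-01 20:00

The interval is a steady 16 hours (16, 16, 16, 16, 16).
2002-01-01 04:00 + 16 h = 2002-01-01 20:00.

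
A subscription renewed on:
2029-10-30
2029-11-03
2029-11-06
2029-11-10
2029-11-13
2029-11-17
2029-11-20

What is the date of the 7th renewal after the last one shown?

2029-12-15

The gap pattern 4, 3, 4, 3, 4, 3 repeats every 2 events.
These are the Tuesdays and Saturdays of each week.
Next Saturday: 2029-11-24.
Next Tuesday: 2029-11-27.
The following Saturday is 2029-12-01.
Next Tuesday: 2029-12-04.
Next Saturday: 2029-12-08.
Next Tuesday: 2029-12-11.
Next Saturday: 2029-12-15.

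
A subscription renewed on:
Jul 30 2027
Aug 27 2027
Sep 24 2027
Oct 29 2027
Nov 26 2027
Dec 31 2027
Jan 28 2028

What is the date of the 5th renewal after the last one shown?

Every date is a Friday; gaps 28, 28, 35, 28, 35, 28 days.
Each is the last Friday of its month (at least one falls on the 29th or later, ruling out '4th Friday').
February 2028 ends with Friday Feb 25 2028.
March 2028 ends with Friday Mar 31 2028.
Last Friday of April 2028: Apr 28 2028.
May 2028 ends with Friday May 26 2028.
June 2028 ends with Friday Jun 30 2028.

Jun 30 2028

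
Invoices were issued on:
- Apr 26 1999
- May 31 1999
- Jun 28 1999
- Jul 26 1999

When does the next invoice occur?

Aug 30 1999

Every date is a Monday; gaps 35, 28, 28 days.
Each is the last Monday of its month (at least one falls on the 29th or later, ruling out '4th Monday').
Last Monday of August 1999: Aug 30 1999.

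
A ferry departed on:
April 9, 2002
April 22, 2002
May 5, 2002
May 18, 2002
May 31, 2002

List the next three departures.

June 13, 2002; June 26, 2002; July 9, 2002

The spacing is 13, 13, 13, 13 days — always 13 days.
May 31, 2002 + 13 days = June 13, 2002.
June 13, 2002 + 13 days = June 26, 2002.
June 26, 2002 + 13 days = July 9, 2002.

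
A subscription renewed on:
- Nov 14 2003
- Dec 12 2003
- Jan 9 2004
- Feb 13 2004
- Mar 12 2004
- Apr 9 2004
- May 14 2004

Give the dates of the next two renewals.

These are Fridays at 28- or 35-day spacing (28, 28, 35, 28, 28, 35).
The pattern: 2nd Friday of the month.
June 2004 — 2nd Friday is Jun 11 2004.
July 2004 — 2nd Friday is Jul 9 2004.

Jun 11 2004, Jul 9 2004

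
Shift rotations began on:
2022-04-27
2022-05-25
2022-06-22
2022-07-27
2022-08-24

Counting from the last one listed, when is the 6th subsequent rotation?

2023-02-22

Gaps: 28, 28, 35, 28 days — a mix of 28 and 35. Every date is a Wednesday.
Each is the 4th Wednesday of its month.
September 2022 — 4th Wednesday is 2022-09-28.
4th Wednesday of October 2022: 2022-10-26.
November 2022 — 4th Wednesday is 2022-11-23.
December 2022 — 4th Wednesday is 2022-12-28.
January 2023 — 4th Wednesday is 2023-01-25.
February 2023 — 4th Wednesday is 2023-02-22.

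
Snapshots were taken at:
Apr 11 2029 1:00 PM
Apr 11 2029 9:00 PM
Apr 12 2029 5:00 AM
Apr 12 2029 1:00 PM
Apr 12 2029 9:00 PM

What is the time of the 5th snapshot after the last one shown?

The interval is a steady 8 hours (8, 8, 8, 8).
Apr 12 2029 9:00 PM + 8 h = Apr 13 2029 5:00 AM.
Apr 13 2029 5:00 AM + 8 h = Apr 13 2029 1:00 PM.
Apr 13 2029 1:00 PM + 8 h = Apr 13 2029 9:00 PM.
Apr 13 2029 9:00 PM + 8 h = Apr 14 2029 5:00 AM.
Apr 14 2029 5:00 AM + 8 h = Apr 14 2029 1:00 PM.

Apr 14 2029 1:00 PM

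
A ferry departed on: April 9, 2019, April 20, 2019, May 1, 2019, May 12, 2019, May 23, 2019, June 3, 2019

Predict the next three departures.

June 14, 2019; June 25, 2019; July 6, 2019

Gaps between consecutive events: 11, 11, 11, 11, 11 days — a constant 11-day interval.
June 3, 2019 + 11 days = June 14, 2019.
June 14, 2019 + 11 days = June 25, 2019.
June 25, 2019 + 11 days = July 6, 2019.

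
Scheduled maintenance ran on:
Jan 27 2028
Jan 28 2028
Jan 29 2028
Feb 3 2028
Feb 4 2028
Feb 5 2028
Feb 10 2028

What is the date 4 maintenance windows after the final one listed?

Feb 18 2028

Gaps: 1, 1, 5, 1, 1, 5 days — not constant, but cyclic with period 3.
The events fall on every Thursday, Friday and Saturday.
The following Friday is Feb 11 2028.
The following Saturday is Feb 12 2028.
The following Thursday is Feb 17 2028.
The following Friday is Feb 18 2028.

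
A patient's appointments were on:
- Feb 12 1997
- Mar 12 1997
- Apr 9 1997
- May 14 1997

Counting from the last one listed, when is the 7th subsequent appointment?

Dec 10 1997

These are Wednesdays at 28- or 35-day spacing (28, 28, 35).
The pattern: 2nd Wednesday of the month.
June 1997 — 2nd Wednesday is Jun 11 1997.
2nd Wednesday of July 1997: Jul 9 1997.
August 1997 — 2nd Wednesday is Aug 13 1997.
September 1997 — 2nd Wednesday is Sep 10 1997.
2nd Wednesday of October 1997: Oct 8 1997.
November 1997 — 2nd Wednesday is Nov 12 1997.
December 1997 — 2nd Wednesday is Dec 10 1997.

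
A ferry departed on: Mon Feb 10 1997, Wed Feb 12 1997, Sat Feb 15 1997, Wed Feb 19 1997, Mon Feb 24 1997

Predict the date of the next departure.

Intervals are 2, 3, 4, 5 days — an arithmetic progression with common difference 1.
Next gap: 6 days. Mon Feb 24 1997 + 6 days = Sun Mar 2 1997.

Sun Mar 2 1997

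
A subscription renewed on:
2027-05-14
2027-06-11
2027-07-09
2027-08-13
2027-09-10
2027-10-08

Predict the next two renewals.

2027-11-12, 2027-12-10

Gaps: 28, 28, 35, 28, 28 days — a mix of 28 and 35. Every date is a Friday.
Each is the 2nd Friday of its month.
2nd Friday of November 2027: 2027-11-12.
December 2027 — 2nd Friday is 2027-12-10.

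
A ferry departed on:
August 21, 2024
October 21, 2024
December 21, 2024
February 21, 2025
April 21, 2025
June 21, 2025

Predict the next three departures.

August 21, 2025; October 21, 2025; December 21, 2025

Gaps: 61, 61, 62, 59, 61 days — not constant. Every event is on the 21st of the month.
Pattern: the 21st of every 2 months.
August 2025: August 21, 2025.
Next: October 2025 → October 21, 2025.
Next: December 2025 → December 21, 2025.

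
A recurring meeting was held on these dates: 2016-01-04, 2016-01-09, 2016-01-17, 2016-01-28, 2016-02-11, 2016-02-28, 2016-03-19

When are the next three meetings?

The spacing grows by 3 each time: 5, 8, 11, 14, 17, 20 days.
Next gap: 23 days. 2016-03-19 + 23 days = 2016-04-11.
Next gap: 26 days. 2016-04-11 + 26 days = 2016-05-07.
Next gap: 29 days. 2016-05-07 + 29 days = 2016-06-05.

2016-04-11, 2016-05-07, 2016-06-05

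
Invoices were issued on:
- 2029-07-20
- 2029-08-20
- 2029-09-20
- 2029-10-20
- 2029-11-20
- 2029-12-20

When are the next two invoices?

2030-01-20, 2030-02-20

The day-of-month is always 20 (31, 31, 30, 31, 30 days between events).
So this recurs on the 20th of each month.
Next: January 2030 → 2030-01-20.
February 2030: 2030-02-20.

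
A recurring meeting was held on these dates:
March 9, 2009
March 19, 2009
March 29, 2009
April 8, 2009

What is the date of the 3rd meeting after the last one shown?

May 8, 2009

Every event comes 10 days after the last (10, 10, 10).
April 8, 2009 + 10 days = April 18, 2009.
April 18, 2009 + 10 days = April 28, 2009.
April 28, 2009 + 10 days = May 8, 2009.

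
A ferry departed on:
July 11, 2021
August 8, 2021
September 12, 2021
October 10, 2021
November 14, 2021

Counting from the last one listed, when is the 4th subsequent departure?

March 13, 2022

These are Sundays at 28- or 35-day spacing (28, 35, 28, 35).
The pattern: 2nd Sunday of the month.
2nd Sunday of December 2021: December 12, 2021.
January 2022 — 2nd Sunday is January 9, 2022.
February 2022 — 2nd Sunday is February 13, 2022.
March 2022 — 2nd Sunday is March 13, 2022.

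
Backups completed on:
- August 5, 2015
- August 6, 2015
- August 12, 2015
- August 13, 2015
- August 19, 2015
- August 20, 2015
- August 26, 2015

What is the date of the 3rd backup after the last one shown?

September 3, 2015

The gap pattern 1, 6, 1, 6, 1, 6 repeats every 2 events.
These are the Wednesdays and Thursdays of each week.
Next Thursday: August 27, 2015.
Next Wednesday: September 2, 2015.
The following Thursday is September 3, 2015.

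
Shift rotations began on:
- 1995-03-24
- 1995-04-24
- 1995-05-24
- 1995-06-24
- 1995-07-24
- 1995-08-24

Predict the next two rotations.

1995-09-24, 1995-10-24

Each date is the 24th; the gaps (31, 30, 31, 30, 31) track the month lengths.
The rule is the 24th of each month.
September 1995: 1995-09-24.
Next: October 1995 → 1995-10-24.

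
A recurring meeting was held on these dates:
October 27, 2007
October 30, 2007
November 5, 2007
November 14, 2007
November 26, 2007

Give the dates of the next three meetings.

December 11, 2007; December 29, 2007; January 19, 2008

The spacing grows by 3 each time: 3, 6, 9, 12 days.
Next gap: 15 days. November 26, 2007 + 15 days = December 11, 2007.
Next gap: 18 days. December 11, 2007 + 18 days = December 29, 2007.
Next gap: 21 days. December 29, 2007 + 21 days = January 19, 2008.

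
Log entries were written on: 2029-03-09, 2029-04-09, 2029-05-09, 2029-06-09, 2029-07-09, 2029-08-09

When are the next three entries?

2029-09-09, 2029-10-09, 2029-11-09

Gaps: 31, 30, 31, 30, 31 days — not constant. Every event is on the 9th of the month.
Pattern: the 9th of each month.
September 2029: 2029-09-09.
October 2029: 2029-10-09.
November 2029: 2029-11-09.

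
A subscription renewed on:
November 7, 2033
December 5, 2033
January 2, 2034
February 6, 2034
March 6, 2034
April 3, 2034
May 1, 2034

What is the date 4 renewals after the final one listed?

September 4, 2034

All dates are Mondays, 28, 28, 35, 28, 28, 28 days apart.
Specifically, the 1st Monday of each month.
June 2034 — 1st Monday is June 5, 2034.
July 2034 — 1st Monday is July 3, 2034.
August 2034 — 1st Monday is August 7, 2034.
1st Monday of September 2034: September 4, 2034.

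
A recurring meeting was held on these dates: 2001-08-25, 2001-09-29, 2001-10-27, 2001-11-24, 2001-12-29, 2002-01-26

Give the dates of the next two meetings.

2002-02-23, 2002-03-30

Every date is a Saturday; gaps 35, 28, 28, 35, 28 days.
Each is the last Saturday of its month (at least one falls on the 29th or later, ruling out '4th Saturday').
February 2002 ends with Saturday 2002-02-23.
Last Saturday of March 2002: 2002-03-30.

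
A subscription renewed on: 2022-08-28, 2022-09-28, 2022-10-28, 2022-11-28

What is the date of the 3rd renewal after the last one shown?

2023-02-28

Gaps: 31, 30, 31 days — not constant. Every event is on the 28th of the month.
Pattern: the 28th of each month.
December 2022: 2022-12-28.
January 2023: 2023-01-28.
Next: February 2023 → 2023-02-28.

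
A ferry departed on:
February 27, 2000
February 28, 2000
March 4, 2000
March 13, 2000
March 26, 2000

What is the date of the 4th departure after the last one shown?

Gaps: 1, 5, 9, 13 days — each gap is 4 larger than the previous one.
Next gap: 17 days. March 26, 2000 + 17 days = April 12, 2000.
Next gap: 21 days. April 12, 2000 + 21 days = May 3, 2000.
Next gap: 25 days. May 3, 2000 + 25 days = May 28, 2000.
Next gap: 29 days. May 28, 2000 + 29 days = June 26, 2000.

June 26, 2000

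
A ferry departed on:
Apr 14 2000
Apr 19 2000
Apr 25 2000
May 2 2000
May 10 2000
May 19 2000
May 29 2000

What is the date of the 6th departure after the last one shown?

Intervals are 5, 6, 7, 8, 9, 10 days — an arithmetic progression with common difference 1.
Next gap: 11 days. May 29 2000 + 11 days = Jun 9 2000.
Next gap: 12 days. Jun 9 2000 + 12 days = Jun 21 2000.
Next gap: 13 days. Jun 21 2000 + 13 days = Jul 4 2000.
Next gap: 14 days. Jul 4 2000 + 14 days = Jul 18 2000.
Next gap: 15 days. Jul 18 2000 + 15 days = Aug 2 2000.
Next gap: 16 days. Aug 2 2000 + 16 days = Aug 18 2000.

Aug 18 2000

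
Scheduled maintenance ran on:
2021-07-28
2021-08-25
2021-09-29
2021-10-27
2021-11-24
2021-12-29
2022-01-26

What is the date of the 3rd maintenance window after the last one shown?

2022-04-27

These are Wednesdays with 28, 35, 28, 28, 35, 28-day gaps.
Each is the final Wednesday of its month — 2021-09-29 is past the 28th, so '4th Wednesday' doesn't fit.
Last Wednesday of February 2022: 2022-02-23.
March 2022 ends with Wednesday 2022-03-30.
Last Wednesday of April 2022: 2022-04-27.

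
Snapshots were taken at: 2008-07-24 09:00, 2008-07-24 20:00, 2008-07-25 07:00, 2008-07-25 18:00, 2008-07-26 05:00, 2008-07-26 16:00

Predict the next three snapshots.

Spacing: 11, 11, 11, 11, 11 h — constant 11 h.
2008-07-26 16:00 + 11 h = 2008-07-27 03:00.
2008-07-27 03:00 + 11 h = 2008-07-27 14:00.
2008-07-27 14:00 + 11 h = 2008-07-28 01:00.

2008-07-27 03:00, 2008-07-27 14:00, 2008-07-28 01:00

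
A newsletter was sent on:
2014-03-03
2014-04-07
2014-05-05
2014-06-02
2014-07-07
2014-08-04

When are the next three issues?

Gaps: 35, 28, 28, 35, 28 days — a mix of 28 and 35. Every date is a Monday.
Each is the 1st Monday of its month.
September 2014 — 1st Monday is 2014-09-01.
1st Monday of October 2014: 2014-10-06.
November 2014 — 1st Monday is 2014-11-03.

2014-09-01, 2014-10-06, 2014-11-03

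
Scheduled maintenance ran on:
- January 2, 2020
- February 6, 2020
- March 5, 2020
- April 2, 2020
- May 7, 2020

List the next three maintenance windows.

These are Thursdays at 28- or 35-day spacing (35, 28, 28, 35).
The pattern: 1st Thursday of the month.
June 2020 — 1st Thursday is June 4, 2020.
July 2020 — 1st Thursday is July 2, 2020.
August 2020 — 1st Thursday is August 6, 2020.

June 4, 2020; July 2, 2020; August 6, 2020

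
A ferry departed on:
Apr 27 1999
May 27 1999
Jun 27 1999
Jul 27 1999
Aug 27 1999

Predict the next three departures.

Sep 27 1999, Oct 27 1999, Nov 27 1999

The day-of-month is always 27 (30, 31, 30, 31 days between events).
So this recurs on the 27th of each month.
Next: September 1999 → Sep 27 1999.
October 1999: Oct 27 1999.
Next: November 1999 → Nov 27 1999.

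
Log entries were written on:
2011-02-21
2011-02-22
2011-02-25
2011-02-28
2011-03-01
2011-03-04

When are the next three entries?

The gap pattern 1, 3, 3, 1, 3 repeats every 3 events.
These are the Mondays, Tuesdays and Fridays of each week.
Next Monday: 2011-03-07.
The following Tuesday is 2011-03-08.
The following Friday is 2011-03-11.

2011-03-07, 2011-03-08, 2011-03-11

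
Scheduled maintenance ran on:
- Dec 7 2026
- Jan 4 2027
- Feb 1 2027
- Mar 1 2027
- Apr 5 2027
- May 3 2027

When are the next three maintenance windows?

Jun 7 2027, Jul 5 2027, Aug 2 2027

Gaps: 28, 28, 28, 35, 28 days — a mix of 28 and 35. Every date is a Monday.
Each is the 1st Monday of its month.
1st Monday of June 2027: Jun 7 2027.
1st Monday of July 2027: Jul 5 2027.
1st Monday of August 2027: Aug 2 2027.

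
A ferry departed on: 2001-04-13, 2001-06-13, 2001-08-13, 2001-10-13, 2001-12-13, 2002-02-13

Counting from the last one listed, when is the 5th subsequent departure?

2002-12-13

Each date is the 13th; the gaps (61, 61, 61, 61, 62) track the month lengths.
The rule is the 13th of every 2 months.
Next: April 2002 → 2002-04-13.
June 2002: 2002-06-13.
August 2002: 2002-08-13.
Next: October 2002 → 2002-10-13.
Next: December 2002 → 2002-12-13.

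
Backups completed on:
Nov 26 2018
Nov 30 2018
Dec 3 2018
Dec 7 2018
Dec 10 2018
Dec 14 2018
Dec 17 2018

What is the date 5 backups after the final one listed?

The gap pattern 4, 3, 4, 3, 4, 3 repeats every 2 events.
These are the Mondays and Fridays of each week.
The following Friday is Dec 21 2018.
The following Monday is Dec 24 2018.
Next Friday: Dec 28 2018.
Next Monday: Dec 31 2018.
The following Friday is Jan 4 2019.

Jan 4 2019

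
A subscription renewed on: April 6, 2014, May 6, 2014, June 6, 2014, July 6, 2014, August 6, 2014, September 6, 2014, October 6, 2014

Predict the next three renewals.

Each date is the 6th; the gaps (30, 31, 30, 31, 31, 30) track the month lengths.
The rule is the 6th of each month.
November 2014: November 6, 2014.
December 2014: December 6, 2014.
Next: January 2015 → January 6, 2015.

November 6, 2014; December 6, 2014; January 6, 2015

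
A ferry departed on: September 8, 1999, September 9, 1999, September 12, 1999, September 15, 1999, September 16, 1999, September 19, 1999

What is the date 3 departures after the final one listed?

September 26, 1999

Every event lands on a Wednesday or Thursday or Sunday (gaps cycle 1, 3, 3, 1, 3).
So the schedule is: every Wednesday, Thursday and Sunday.
The following Wednesday is September 22, 1999.
The following Thursday is September 23, 1999.
The following Sunday is September 26, 1999.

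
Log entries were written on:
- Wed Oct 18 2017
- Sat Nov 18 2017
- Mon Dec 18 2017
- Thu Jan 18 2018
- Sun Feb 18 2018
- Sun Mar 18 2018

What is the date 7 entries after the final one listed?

Each date is the 18th; the gaps (31, 30, 31, 31, 28) track the month lengths.
The rule is the 18th of each month.
Next: April 2018 → Wed Apr 18 2018.
May 2018: Fri May 18 2018.
Next: June 2018 → Mon Jun 18 2018.
July 2018: Wed Jul 18 2018.
Next: August 2018 → Sat Aug 18 2018.
Next: September 2018 → Tue Sep 18 2018.
Next: October 2018 → Thu Oct 18 2018.

Thu Oct 18 2018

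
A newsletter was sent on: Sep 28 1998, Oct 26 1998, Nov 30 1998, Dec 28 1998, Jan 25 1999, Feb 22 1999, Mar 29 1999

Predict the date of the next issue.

All Mondays; the gaps (28, 35, 28, 28, 28, 35) vary with month length.
This is the last Monday of each month.
April 1999 ends with Monday Apr 26 1999.

Apr 26 1999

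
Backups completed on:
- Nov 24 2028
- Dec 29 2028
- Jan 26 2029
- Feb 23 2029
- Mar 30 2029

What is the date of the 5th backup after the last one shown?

Aug 31 2029

All Fridays; the gaps (35, 28, 28, 35) vary with month length.
This is the last Friday of each month.
Last Friday of April 2029: Apr 27 2029.
Last Friday of May 2029: May 25 2029.
Last Friday of June 2029: Jun 29 2029.
July 2029 ends with Friday Jul 27 2029.
August 2029 ends with Friday Aug 31 2029.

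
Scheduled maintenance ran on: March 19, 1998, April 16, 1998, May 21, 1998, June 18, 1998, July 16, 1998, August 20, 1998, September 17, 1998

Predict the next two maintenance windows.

All dates are Thursdays, 28, 35, 28, 28, 35, 28 days apart.
Specifically, the 3rd Thursday of each month.
3rd Thursday of October 1998: October 15, 1998.
3rd Thursday of November 1998: November 19, 1998.

October 15, 1998; November 19, 1998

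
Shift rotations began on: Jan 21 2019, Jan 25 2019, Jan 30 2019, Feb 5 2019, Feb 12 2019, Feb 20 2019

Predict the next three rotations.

Intervals are 4, 5, 6, 7, 8 days — an arithmetic progression with common difference 1.
Next gap: 9 days. Feb 20 2019 + 9 days = Mar 1 2019.
Next gap: 10 days. Mar 1 2019 + 10 days = Mar 11 2019.
Next gap: 11 days. Mar 11 2019 + 11 days = Mar 22 2019.

Mar 1 2019, Mar 11 2019, Mar 22 2019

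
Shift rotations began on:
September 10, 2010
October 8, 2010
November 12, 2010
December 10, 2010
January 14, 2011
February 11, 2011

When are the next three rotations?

All dates are Fridays, 28, 35, 28, 35, 28 days apart.
Specifically, the 2nd Friday of each month.
2nd Friday of March 2011: March 11, 2011.
2nd Friday of April 2011: April 8, 2011.
May 2011 — 2nd Friday is May 13, 2011.

March 11, 2011; April 8, 2011; May 13, 2011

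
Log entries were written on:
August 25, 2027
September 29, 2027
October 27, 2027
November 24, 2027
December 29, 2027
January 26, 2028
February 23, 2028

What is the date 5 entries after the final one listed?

These are Wednesdays with 35, 28, 28, 35, 28, 28-day gaps.
Each is the final Wednesday of its month — September 29, 2027 is past the 28th, so '4th Wednesday' doesn't fit.
Last Wednesday of March 2028: March 29, 2028.
April 2028 ends with Wednesday April 26, 2028.
Last Wednesday of May 2028: May 31, 2028.
June 2028 ends with Wednesday June 28, 2028.
Last Wednesday of July 2028: July 26, 2028.

July 26, 2028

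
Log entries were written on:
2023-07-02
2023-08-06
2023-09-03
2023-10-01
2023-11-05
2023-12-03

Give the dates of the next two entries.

All dates are Sundays, 35, 28, 28, 35, 28 days apart.
Specifically, the 1st Sunday of each month.
January 2024 — 1st Sunday is 2024-01-07.
February 2024 — 1st Sunday is 2024-02-04.

2024-01-07, 2024-02-04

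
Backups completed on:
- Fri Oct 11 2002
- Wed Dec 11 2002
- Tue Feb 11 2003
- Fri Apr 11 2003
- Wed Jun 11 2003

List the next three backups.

The day-of-month is always 11 (61, 62, 59, 61 days between events).
So this recurs on the 11th of every 2 months.
Next: August 2003 → Mon Aug 11 2003.
Next: October 2003 → Sat Oct 11 2003.
December 2003: Thu Dec 11 2003.

Mon Aug 11 2003, Sat Oct 11 2003, Thu Dec 11 2003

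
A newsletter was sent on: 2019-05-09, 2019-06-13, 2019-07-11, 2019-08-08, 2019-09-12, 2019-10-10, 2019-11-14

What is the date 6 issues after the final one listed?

2020-05-14

These are Thursdays at 28- or 35-day spacing (35, 28, 28, 35, 28, 35).
The pattern: 2nd Thursday of the month.
December 2019 — 2nd Thursday is 2019-12-12.
January 2020 — 2nd Thursday is 2020-01-09.
2nd Thursday of February 2020: 2020-02-13.
March 2020 — 2nd Thursday is 2020-03-12.
2nd Thursday of April 2020: 2020-04-09.
May 2020 — 2nd Thursday is 2020-05-14.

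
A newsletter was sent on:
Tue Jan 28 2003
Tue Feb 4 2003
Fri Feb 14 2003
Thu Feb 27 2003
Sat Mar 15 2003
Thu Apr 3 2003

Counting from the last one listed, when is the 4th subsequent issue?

Fri Jul 18 2003

Intervals are 7, 10, 13, 16, 19 days — an arithmetic progression with common difference 3.
Next gap: 22 days. Thu Apr 3 2003 + 22 days = Fri Apr 25 2003.
Next gap: 25 days. Fri Apr 25 2003 + 25 days = Tue May 20 2003.
Next gap: 28 days. Tue May 20 2003 + 28 days = Tue Jun 17 2003.
Next gap: 31 days. Tue Jun 17 2003 + 31 days = Fri Jul 18 2003.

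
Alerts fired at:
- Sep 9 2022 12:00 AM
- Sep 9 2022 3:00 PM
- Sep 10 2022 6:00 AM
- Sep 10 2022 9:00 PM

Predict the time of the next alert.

Gaps: 15, 15, 15 hours — each event is 15 hours after the previous one.
Sep 10 2022 9:00 PM + 15 h = Sep 11 2022 12:00 PM.

Sep 11 2022 12:00 PM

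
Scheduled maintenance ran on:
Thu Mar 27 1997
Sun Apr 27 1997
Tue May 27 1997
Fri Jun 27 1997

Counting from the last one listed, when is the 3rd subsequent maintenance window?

Each date is the 27th; the gaps (31, 30, 31) track the month lengths.
The rule is the 27th of each month.
Next: July 1997 → Sun Jul 27 1997.
August 1997: Wed Aug 27 1997.
September 1997: Sat Sep 27 1997.

Sat Sep 27 1997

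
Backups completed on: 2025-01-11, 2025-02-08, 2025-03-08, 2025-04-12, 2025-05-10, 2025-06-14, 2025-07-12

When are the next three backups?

These are Saturdays at 28- or 35-day spacing (28, 28, 35, 28, 35, 28).
The pattern: 2nd Saturday of the month.
August 2025 — 2nd Saturday is 2025-08-09.
2nd Saturday of September 2025: 2025-09-13.
October 2025 — 2nd Saturday is 2025-10-11.

2025-08-09, 2025-09-13, 2025-10-11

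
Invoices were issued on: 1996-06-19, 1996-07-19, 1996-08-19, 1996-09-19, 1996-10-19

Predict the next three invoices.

1996-11-19, 1996-12-19, 1997-01-19

The day-of-month is always 19 (30, 31, 31, 30 days between events).
So this recurs on the 19th of each month.
Next: November 1996 → 1996-11-19.
Next: December 1996 → 1996-12-19.
January 1997: 1997-01-19.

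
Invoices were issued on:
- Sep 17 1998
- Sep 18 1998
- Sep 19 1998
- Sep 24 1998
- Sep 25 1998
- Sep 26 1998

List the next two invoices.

The gap pattern 1, 1, 5, 1, 1 repeats every 3 events.
These are the Thursdays, Fridays and Saturdays of each week.
The following Thursday is Oct 1 1998.
The following Friday is Oct 2 1998.

Oct 1 1998, Oct 2 1998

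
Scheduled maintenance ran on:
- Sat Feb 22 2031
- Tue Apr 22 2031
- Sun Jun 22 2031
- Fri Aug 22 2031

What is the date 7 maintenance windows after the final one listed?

Fri Oct 22 2032

Gaps: 59, 61, 61 days — not constant. Every event is on the 22nd of the month.
Pattern: the 22nd of every 2 months.
Next: October 2031 → Wed Oct 22 2031.
Next: December 2031 → Mon Dec 22 2031.
Next: February 2032 → Sun Feb 22 2032.
Next: April 2032 → Thu Apr 22 2032.
June 2032: Tue Jun 22 2032.
Next: August 2032 → Sun Aug 22 2032.
Next: October 2032 → Fri Oct 22 2032.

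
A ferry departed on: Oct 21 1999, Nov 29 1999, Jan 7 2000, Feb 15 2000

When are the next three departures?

The spacing is 39, 39, 39 days — always 39 days.
Feb 15 2000 + 39 days = Mar 25 2000.
Mar 25 2000 + 39 days = May 3 2000.
May 3 2000 + 39 days = Jun 11 2000.

Mar 25 2000, May 3 2000, Jun 11 2000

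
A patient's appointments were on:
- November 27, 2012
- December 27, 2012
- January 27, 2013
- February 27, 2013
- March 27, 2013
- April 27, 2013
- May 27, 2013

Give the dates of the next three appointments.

Gaps: 30, 31, 31, 28, 31, 30 days — not constant. Every event is on the 27th of the month.
Pattern: the 27th of each month.
Next: June 2013 → June 27, 2013.
Next: July 2013 → July 27, 2013.
Next: August 2013 → August 27, 2013.

June 27, 2013; July 27, 2013; August 27, 2013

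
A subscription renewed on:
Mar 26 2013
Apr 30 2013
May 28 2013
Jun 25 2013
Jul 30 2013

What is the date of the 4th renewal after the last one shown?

Nov 26 2013

All Tuesdays; the gaps (35, 28, 28, 35) vary with month length.
This is the last Tuesday of each month.
August 2013 ends with Tuesday Aug 27 2013.
Last Tuesday of September 2013: Sep 24 2013.
October 2013 ends with Tuesday Oct 29 2013.
Last Tuesday of November 2013: Nov 26 2013.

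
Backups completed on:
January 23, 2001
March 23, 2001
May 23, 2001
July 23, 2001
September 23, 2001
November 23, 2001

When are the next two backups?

Gaps: 59, 61, 61, 62, 61 days — not constant. Every event is on the 23rd of the month.
Pattern: the 23rd of every 2 months.
January 2002: January 23, 2002.
March 2002: March 23, 2002.

January 23, 2002; March 23, 2002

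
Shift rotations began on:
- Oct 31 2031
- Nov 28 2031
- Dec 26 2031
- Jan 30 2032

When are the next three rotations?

Every date is a Friday; gaps 28, 28, 35 days.
Each is the last Friday of its month (at least one falls on the 29th or later, ruling out '4th Friday').
February 2032 ends with Friday Feb 27 2032.
Last Friday of March 2032: Mar 26 2032.
Last Friday of April 2032: Apr 30 2032.

Feb 27 2032, Mar 26 2032, Apr 30 2032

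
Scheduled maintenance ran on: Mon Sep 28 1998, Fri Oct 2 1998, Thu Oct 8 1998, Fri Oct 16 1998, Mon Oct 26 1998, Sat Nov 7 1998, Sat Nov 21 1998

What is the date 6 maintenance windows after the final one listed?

Sat Mar 27 1999

Intervals are 4, 6, 8, 10, 12, 14 days — an arithmetic progression with common difference 2.
Next gap: 16 days. Sat Nov 21 1998 + 16 days = Mon Dec 7 1998.
Next gap: 18 days. Mon Dec 7 1998 + 18 days = Fri Dec 25 1998.
Next gap: 20 days. Fri Dec 25 1998 + 20 days = Thu Jan 14 1999.
Next gap: 22 days. Thu Jan 14 1999 + 22 days = Fri Feb 5 1999.
Next gap: 24 days. Fri Feb 5 1999 + 24 days = Mon Mar 1 1999.
Next gap: 26 days. Mon Mar 1 1999 + 26 days = Sat Mar 27 1999.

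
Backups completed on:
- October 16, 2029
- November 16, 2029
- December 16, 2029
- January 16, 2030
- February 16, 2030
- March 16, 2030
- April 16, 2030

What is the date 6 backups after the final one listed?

October 16, 2030

Gaps: 31, 30, 31, 31, 28, 31 days — not constant. Every event is on the 16th of the month.
Pattern: the 16th of each month.
May 2030: May 16, 2030.
June 2030: June 16, 2030.
July 2030: July 16, 2030.
Next: August 2030 → August 16, 2030.
Next: September 2030 → September 16, 2030.
October 2030: October 16, 2030.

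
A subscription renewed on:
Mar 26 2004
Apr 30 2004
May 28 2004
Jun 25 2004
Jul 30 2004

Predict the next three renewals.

Aug 27 2004, Sep 24 2004, Oct 29 2004

Every date is a Friday; gaps 35, 28, 28, 35 days.
Each is the last Friday of its month (at least one falls on the 29th or later, ruling out '4th Friday').
Last Friday of August 2004: Aug 27 2004.
Last Friday of September 2004: Sep 24 2004.
October 2004 ends with Friday Oct 29 2004.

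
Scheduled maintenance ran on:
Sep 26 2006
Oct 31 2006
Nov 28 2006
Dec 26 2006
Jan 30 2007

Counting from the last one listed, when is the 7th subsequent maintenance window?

These are Tuesdays with 35, 28, 28, 35-day gaps.
Each is the final Tuesday of its month — Oct 31 2006 is past the 28th, so '4th Tuesday' doesn't fit.
Last Tuesday of February 2007: Feb 27 2007.
Last Tuesday of March 2007: Mar 27 2007.
Last Tuesday of April 2007: Apr 24 2007.
Last Tuesday of May 2007: May 29 2007.
Last Tuesday of June 2007: Jun 26 2007.
Last Tuesday of July 2007: Jul 31 2007.
Last Tuesday of August 2007: Aug 28 2007.

Aug 28 2007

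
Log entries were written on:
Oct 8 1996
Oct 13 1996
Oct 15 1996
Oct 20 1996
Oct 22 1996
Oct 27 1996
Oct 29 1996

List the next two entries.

The gap pattern 5, 2, 5, 2, 5, 2 repeats every 2 events.
These are the Tuesdays and Sundays of each week.
The following Sunday is Nov 3 1996.
Next Tuesday: Nov 5 1996.

Nov 3 1996, Nov 5 1996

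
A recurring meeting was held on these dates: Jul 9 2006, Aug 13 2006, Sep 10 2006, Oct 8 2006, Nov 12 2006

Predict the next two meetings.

These are Sundays at 28- or 35-day spacing (35, 28, 28, 35).
The pattern: 2nd Sunday of the month.
2nd Sunday of December 2006: Dec 10 2006.
January 2007 — 2nd Sunday is Jan 14 2007.

Dec 10 2006, Jan 14 2007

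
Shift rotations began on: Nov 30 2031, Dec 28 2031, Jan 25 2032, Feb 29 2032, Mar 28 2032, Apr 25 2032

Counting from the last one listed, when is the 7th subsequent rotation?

Nov 28 2032

These are Sundays with 28, 28, 35, 28, 28-day gaps.
Each is the final Sunday of its month — Nov 30 2031 is past the 28th, so '4th Sunday' doesn't fit.
Last Sunday of May 2032: May 30 2032.
Last Sunday of June 2032: Jun 27 2032.
Last Sunday of July 2032: Jul 25 2032.
Last Sunday of August 2032: Aug 29 2032.
September 2032 ends with Sunday Sep 26 2032.
Last Sunday of October 2032: Oct 31 2032.
November 2032 ends with Sunday Nov 28 2032.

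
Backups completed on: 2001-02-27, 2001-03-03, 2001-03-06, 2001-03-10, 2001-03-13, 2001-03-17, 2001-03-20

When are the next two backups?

2001-03-24, 2001-03-27

Gaps: 4, 3, 4, 3, 4, 3 days — not constant, but cyclic with period 2.
The events fall on every Tuesday and Saturday.
Next Saturday: 2001-03-24.
The following Tuesday is 2001-03-27.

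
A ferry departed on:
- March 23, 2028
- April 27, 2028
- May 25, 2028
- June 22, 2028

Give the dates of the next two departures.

July 27, 2028; August 24, 2028

Gaps: 35, 28, 28 days — a mix of 28 and 35. Every date is a Thursday.
Each is the 4th Thursday of its month.
4th Thursday of July 2028: July 27, 2028.
August 2028 — 4th Thursday is August 24, 2028.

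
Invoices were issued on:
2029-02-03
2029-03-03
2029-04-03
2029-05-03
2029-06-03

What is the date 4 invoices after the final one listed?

The day-of-month is always 3 (28, 31, 30, 31 days between events).
So this recurs on the 3rd of each month.
Next: July 2029 → 2029-07-03.
August 2029: 2029-08-03.
Next: September 2029 → 2029-09-03.
October 2029: 2029-10-03.

2029-10-03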